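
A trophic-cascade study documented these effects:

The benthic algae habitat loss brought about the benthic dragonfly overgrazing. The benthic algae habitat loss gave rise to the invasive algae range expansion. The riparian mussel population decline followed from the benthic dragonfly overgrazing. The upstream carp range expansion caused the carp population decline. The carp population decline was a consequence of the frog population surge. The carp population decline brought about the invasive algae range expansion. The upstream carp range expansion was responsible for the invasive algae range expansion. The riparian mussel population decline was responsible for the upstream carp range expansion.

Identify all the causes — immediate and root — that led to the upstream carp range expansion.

Immediate cause of the upstream carp range expansion: the riparian mussel population decline.
Further upstream: the benthic algae habitat loss, the benthic dragonfly overgrazing.

the benthic algae habitat loss, the benthic dragonfly overgrazing, the riparian mussel population decline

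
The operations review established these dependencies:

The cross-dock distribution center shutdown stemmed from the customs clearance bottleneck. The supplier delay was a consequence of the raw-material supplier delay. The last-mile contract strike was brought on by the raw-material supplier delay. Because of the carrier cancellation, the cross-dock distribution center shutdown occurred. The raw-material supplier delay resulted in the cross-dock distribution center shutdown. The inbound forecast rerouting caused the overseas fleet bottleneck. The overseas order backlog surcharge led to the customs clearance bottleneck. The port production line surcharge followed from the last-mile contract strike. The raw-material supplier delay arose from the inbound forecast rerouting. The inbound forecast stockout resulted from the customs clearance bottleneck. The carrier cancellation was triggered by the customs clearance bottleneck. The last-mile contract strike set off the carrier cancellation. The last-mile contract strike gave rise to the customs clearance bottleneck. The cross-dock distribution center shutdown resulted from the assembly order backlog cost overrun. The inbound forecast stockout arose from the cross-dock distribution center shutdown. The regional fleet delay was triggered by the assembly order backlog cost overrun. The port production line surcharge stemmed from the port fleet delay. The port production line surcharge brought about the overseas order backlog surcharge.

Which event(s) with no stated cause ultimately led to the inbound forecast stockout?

Tracing upstream from the inbound forecast stockout: the inbound forecast stockout ← the cross-dock distribution center shutdown ← the raw-material supplier delay ← the inbound forecast rerouting.
A separate upstream branch: the inbound forecast stockout ← the customs clearance bottleneck ← the overseas order backlog surcharge ← the port production line surcharge ← the port fleet delay.
A separate upstream branch: the inbound forecast stockout ← the cross-dock distribution center shutdown ← the assembly order backlog cost overrun.
Each of those chain origins has no stated cause.

the assembly order backlog cost overrun, the inbound forecast rerouting, the port fleet delay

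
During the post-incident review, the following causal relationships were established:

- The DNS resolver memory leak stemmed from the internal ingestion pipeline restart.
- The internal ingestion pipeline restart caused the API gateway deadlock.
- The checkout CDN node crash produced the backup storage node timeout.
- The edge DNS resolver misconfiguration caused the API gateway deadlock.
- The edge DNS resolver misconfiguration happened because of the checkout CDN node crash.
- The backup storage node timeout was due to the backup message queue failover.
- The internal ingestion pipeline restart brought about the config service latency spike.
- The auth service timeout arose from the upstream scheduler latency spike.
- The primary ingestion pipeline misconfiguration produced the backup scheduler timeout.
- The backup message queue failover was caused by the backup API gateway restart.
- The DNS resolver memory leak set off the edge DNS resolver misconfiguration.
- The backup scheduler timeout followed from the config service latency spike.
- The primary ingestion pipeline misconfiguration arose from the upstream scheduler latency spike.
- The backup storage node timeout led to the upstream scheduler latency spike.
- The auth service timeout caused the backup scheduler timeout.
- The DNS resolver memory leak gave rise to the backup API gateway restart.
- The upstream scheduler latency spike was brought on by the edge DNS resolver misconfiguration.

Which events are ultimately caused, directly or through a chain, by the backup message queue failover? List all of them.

Direct effects: the backup storage node timeout.
2 steps out: the upstream scheduler latency spike.
3 steps out: the auth service timeout, the primary ingestion pipeline misconfiguration.
4 steps out: the backup scheduler timeout.
Not reachable from it: the checkout CDN node crash, the internal ingestion pipeline restart, the DNS resolver memory leak, the config service latency spike, the edge DNS resolver misconfiguration, the backup API gateway restart, the API gateway deadlock.

the auth service timeout, the backup scheduler timeout, the backup storage node timeout, the primary ingestion pipeline misconfiguration, the upstream scheduler latency spike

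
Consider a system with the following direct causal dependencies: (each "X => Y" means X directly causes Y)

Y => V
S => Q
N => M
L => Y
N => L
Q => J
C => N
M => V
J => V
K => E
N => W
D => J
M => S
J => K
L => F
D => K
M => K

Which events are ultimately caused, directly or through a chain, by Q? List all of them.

E, J, K, V

Direct effects: J.
2 steps out: K, V.
3 steps out: E.
Not reachable from it: C, D, N, M, S, W, L, F, Y.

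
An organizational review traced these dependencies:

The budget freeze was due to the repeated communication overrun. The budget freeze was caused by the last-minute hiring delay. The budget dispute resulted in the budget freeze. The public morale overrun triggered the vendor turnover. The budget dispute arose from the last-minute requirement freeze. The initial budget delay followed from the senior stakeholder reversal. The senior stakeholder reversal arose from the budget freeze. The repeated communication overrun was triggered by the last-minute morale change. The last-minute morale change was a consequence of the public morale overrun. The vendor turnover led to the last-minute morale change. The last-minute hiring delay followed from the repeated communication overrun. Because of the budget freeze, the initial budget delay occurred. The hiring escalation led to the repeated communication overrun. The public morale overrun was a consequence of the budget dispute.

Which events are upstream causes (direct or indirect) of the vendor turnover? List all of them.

Immediate cause of the vendor turnover: the public morale overrun.
Further upstream: the last-minute requirement freeze, the budget dispute.

the budget dispute, the last-minute requirement freeze, the public morale overrun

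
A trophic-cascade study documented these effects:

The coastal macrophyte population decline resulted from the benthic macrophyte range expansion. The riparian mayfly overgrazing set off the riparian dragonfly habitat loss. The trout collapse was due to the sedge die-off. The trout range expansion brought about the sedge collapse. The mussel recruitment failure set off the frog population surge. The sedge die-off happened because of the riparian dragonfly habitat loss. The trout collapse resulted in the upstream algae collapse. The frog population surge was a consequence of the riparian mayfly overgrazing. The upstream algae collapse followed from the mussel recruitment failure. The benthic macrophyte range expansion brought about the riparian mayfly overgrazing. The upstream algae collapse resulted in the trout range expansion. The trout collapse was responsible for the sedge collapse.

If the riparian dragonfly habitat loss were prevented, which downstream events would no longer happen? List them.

Downstream of the riparian dragonfly habitat loss: the sedge die-off, the trout collapse, the upstream algae collapse, the trout range expansion, the sedge collapse.
Of those, still caused via another path: the upstream algae collapse, the trout range expansion, the sedge collapse.
The remainder have no surviving cause.

the sedge die-off, the trout collapse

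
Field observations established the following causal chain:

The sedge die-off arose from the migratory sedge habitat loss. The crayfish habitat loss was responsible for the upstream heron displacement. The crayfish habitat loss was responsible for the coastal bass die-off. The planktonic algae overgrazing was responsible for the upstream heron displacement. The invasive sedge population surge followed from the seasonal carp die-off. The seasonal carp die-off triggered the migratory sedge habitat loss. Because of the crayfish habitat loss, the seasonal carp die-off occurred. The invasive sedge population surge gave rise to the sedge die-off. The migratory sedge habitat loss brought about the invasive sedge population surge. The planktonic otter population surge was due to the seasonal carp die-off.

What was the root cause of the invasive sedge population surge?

Tracing upstream from the invasive sedge population surge: the invasive sedge population surge ← the seasonal carp die-off ← the crayfish habitat loss.
The crayfish habitat loss has no stated cause, so it is the root.

the crayfish habitat loss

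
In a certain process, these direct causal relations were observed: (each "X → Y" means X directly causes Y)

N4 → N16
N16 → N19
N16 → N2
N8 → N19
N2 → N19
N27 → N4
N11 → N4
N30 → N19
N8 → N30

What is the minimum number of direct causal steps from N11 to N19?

3

Shortest chain: N11 → N4 → N16 → N19.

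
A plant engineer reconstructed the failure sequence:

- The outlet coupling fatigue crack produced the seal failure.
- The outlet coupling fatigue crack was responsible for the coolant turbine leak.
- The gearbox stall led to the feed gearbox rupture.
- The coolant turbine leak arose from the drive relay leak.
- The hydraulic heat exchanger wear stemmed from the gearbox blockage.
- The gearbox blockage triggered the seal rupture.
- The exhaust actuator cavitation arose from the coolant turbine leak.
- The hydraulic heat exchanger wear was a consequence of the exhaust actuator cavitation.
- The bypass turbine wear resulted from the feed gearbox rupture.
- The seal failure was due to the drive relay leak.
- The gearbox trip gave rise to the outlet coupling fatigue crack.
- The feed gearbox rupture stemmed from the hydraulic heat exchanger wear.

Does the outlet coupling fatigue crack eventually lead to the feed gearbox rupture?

There is a causal chain: the outlet coupling fatigue crack → the coolant turbine leak → the exhaust actuator cavitation → the hydraulic heat exchanger wear → the feed gearbox rupture.

Yes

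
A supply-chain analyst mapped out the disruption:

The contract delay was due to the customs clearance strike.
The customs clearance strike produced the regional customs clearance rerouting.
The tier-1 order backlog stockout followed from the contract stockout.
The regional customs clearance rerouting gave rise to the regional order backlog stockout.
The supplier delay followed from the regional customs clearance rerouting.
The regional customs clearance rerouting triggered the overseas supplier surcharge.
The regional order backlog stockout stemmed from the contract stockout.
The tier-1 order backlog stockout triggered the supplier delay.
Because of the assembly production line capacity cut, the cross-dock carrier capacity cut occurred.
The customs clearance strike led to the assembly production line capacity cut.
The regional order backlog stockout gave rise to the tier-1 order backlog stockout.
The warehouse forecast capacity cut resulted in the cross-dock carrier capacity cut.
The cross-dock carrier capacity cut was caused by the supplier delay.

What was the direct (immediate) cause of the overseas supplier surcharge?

Upstream contributors include the customs clearance strike, but only the regional customs clearance rerouting feeds directly into the overseas supplier surcharge.

the regional customs clearance rerouting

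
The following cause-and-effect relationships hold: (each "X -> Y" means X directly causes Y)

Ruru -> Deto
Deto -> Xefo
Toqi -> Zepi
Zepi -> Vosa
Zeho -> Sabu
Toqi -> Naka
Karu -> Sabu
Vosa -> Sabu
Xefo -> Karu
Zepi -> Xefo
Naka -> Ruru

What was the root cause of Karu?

Toqi

Tracing upstream from Karu: Karu ← Xefo ← Zepi ← Toqi.
Toqi has no stated cause, so it is the root.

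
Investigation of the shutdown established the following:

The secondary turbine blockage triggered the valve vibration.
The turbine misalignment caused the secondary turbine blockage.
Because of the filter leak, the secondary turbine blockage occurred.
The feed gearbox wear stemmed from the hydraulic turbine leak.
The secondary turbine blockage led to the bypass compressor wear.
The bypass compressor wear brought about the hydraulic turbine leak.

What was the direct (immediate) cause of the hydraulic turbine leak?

Upstream contributors include the turbine misalignment, the secondary turbine blockage, the filter leak, but only the bypass compressor wear feeds directly into the hydraulic turbine leak.

the bypass compressor wear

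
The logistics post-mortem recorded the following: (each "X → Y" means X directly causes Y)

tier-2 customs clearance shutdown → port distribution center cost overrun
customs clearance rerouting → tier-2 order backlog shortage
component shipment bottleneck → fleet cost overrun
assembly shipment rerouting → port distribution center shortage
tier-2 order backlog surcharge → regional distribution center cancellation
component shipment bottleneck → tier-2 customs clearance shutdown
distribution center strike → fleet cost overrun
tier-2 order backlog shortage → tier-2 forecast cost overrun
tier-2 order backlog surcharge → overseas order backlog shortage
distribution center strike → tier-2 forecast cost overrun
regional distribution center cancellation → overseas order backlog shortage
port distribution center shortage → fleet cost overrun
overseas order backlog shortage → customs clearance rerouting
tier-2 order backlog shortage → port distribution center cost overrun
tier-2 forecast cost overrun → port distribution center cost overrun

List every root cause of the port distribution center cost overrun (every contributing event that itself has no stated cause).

the component shipment bottleneck, the distribution center strike, the tier-2 order backlog surcharge

Tracing upstream from the port distribution center cost overrun: the port distribution center cost overrun ← the tier-2 order backlog shortage ← the customs clearance rerouting ← the overseas order backlog shortage ← the tier-2 order backlog surcharge.
A separate upstream branch: the port distribution center cost overrun ← the tier-2 forecast cost overrun ← the distribution center strike.
A separate upstream branch: the port distribution center cost overrun ← the tier-2 customs clearance shutdown ← the component shipment bottleneck.
Each of those chain origins has no stated cause.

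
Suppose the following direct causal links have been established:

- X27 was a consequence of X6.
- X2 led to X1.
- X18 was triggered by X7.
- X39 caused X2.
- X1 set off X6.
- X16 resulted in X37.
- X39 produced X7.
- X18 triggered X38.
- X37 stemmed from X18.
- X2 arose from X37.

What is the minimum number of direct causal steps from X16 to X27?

Shortest chain: X16 → X37 → X2 → X1 → X6 → X27.

5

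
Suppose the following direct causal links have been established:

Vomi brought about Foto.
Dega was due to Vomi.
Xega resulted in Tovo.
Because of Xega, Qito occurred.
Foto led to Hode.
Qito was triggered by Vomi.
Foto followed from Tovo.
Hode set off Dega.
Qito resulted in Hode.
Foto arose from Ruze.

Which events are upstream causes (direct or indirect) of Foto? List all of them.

Ruze, Tovo, Vomi, Xega

Immediate causes of Foto: Vomi, Tovo, Ruze.
Further upstream: Xega.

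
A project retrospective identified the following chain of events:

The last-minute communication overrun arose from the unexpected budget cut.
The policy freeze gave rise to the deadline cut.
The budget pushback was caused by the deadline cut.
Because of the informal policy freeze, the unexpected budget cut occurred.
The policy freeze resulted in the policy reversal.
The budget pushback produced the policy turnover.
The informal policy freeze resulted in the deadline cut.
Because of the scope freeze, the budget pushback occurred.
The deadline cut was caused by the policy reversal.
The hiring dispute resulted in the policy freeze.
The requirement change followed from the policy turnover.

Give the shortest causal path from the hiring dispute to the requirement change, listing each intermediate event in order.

the hiring dispute → the policy freeze → the deadline cut → the budget pushback → the policy turnover → the requirement change

the hiring dispute → the policy freeze
the policy freeze → the deadline cut
the deadline cut → the budget pushback
the budget pushback → the policy turnover
the policy turnover → the requirement change
Length: 5 steps.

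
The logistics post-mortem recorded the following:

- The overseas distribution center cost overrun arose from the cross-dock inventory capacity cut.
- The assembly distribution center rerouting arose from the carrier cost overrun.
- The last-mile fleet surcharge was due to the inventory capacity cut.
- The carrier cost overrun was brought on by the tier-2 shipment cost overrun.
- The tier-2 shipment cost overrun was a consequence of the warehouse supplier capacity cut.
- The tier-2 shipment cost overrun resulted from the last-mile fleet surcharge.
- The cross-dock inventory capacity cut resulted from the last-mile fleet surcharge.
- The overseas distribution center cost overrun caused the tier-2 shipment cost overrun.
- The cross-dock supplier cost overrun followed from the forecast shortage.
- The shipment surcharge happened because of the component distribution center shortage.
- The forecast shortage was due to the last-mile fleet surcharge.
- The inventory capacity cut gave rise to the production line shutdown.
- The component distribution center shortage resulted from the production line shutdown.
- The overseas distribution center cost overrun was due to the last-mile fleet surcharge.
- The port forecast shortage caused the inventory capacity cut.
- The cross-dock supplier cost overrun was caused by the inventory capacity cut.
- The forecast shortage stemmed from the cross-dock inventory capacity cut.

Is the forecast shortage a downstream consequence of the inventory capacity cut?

Yes

There is a causal chain: the inventory capacity cut → the last-mile fleet surcharge → the forecast shortage.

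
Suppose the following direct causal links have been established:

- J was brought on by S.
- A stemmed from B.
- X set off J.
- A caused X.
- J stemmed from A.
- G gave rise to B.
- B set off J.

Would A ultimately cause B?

A leads to X, J; B is not among them.

No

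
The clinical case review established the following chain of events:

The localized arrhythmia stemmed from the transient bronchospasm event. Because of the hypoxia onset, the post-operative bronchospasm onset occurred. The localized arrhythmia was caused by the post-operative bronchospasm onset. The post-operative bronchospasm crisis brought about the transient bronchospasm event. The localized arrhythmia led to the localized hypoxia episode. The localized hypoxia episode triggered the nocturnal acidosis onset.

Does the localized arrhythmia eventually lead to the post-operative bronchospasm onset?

No

The localized arrhythmia leads to the localized hypoxia episode, the nocturnal acidosis onset; the post-operative bronchospasm onset is not among them.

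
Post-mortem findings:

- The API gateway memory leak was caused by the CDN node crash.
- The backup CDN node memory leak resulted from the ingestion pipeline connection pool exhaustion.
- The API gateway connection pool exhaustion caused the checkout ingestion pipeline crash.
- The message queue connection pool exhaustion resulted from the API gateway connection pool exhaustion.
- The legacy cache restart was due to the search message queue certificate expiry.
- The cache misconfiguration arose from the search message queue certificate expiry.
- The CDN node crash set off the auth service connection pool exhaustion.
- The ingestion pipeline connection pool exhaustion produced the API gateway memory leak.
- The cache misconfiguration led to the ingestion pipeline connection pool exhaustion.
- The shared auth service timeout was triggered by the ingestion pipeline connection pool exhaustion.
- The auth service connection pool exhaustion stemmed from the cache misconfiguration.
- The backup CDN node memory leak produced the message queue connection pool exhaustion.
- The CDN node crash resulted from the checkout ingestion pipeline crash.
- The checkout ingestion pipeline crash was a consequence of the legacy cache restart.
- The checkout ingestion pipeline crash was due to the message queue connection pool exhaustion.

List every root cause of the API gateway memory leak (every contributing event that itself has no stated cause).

Tracing upstream from the API gateway memory leak: the API gateway memory leak ← the ingestion pipeline connection pool exhaustion ← the cache misconfiguration ← the search message queue certificate expiry.
A separate upstream branch: the API gateway memory leak ← the CDN node crash ← the checkout ingestion pipeline crash ← the API gateway connection pool exhaustion.
Each of those chain origins has no stated cause.

the API gateway connection pool exhaustion, the search message queue certificate expiry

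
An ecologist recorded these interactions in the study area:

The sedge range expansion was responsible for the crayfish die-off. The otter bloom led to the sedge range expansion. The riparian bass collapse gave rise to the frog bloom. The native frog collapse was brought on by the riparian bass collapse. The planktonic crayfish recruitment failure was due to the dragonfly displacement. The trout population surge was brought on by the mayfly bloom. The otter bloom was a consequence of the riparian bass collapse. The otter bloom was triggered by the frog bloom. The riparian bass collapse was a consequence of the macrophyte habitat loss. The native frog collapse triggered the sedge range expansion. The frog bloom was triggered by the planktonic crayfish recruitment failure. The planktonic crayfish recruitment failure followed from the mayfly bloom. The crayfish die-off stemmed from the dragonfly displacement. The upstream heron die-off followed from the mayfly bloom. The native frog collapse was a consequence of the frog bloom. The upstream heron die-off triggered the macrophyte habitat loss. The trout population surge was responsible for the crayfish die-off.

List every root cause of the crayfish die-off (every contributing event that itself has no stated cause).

Tracing upstream from the crayfish die-off: the crayfish die-off ← the trout population surge ← the mayfly bloom.
A separate upstream branch: the crayfish die-off ← the dragonfly displacement.
Each of those chain origins has no stated cause.

the dragonfly displacement, the mayfly bloom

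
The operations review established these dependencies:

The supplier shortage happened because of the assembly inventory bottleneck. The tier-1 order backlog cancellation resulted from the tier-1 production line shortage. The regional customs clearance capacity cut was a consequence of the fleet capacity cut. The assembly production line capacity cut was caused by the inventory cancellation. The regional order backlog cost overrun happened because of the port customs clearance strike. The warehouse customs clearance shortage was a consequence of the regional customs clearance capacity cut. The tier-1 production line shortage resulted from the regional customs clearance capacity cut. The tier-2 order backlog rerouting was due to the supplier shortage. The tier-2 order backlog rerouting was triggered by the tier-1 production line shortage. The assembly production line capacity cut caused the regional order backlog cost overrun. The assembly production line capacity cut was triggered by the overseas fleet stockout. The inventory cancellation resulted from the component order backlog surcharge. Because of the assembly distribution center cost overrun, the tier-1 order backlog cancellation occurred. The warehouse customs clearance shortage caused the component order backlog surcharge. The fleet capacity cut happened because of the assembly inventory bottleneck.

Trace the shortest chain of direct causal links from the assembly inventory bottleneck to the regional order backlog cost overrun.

the assembly inventory bottleneck → the fleet capacity cut
the fleet capacity cut → the regional customs clearance capacity cut
the regional customs clearance capacity cut → the warehouse customs clearance shortage
the warehouse customs clearance shortage → the component order backlog surcharge
the component order backlog surcharge → the inventory cancellation
the inventory cancellation → the assembly production line capacity cut
the assembly production line capacity cut → the regional order backlog cost overrun
Length: 7 steps.

the assembly inventory bottleneck → the fleet capacity cut → the regional customs clearance capacity cut → the warehouse customs clearance shortage → the component order backlog surcharge → the inventory cancellation → the assembly production line capacity cut → the regional order backlog cost overrun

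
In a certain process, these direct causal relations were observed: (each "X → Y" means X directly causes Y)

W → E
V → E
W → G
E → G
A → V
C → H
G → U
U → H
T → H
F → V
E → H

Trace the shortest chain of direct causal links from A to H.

A → V
V → E
E → H
Length: 3 steps.

A → V → E → H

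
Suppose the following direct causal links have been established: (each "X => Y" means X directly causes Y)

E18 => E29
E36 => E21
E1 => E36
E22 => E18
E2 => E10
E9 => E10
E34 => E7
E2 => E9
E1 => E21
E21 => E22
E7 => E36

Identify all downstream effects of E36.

Direct effects: E21.
2 steps out: E22.
3 steps out: E18.
4 steps out: E29.
Not reachable from it: E34, E7, E1, E2, E9, E10.

E18, E21, E22, E29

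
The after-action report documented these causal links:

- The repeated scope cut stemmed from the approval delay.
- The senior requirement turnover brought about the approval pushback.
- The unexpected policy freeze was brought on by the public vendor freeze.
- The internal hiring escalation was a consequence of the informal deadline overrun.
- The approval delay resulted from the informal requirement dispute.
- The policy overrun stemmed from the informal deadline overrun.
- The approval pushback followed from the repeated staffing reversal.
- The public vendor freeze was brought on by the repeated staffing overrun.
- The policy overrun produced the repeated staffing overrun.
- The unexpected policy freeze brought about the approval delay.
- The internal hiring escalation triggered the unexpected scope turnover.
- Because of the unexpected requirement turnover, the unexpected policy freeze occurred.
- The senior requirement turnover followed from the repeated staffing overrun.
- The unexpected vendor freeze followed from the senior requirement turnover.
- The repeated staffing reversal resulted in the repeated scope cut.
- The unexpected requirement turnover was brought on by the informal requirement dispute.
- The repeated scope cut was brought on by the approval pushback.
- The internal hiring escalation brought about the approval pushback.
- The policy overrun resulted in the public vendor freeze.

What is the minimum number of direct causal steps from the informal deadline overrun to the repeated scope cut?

Shortest chain: the informal deadline overrun → the internal hiring escalation → the approval pushback → the repeated scope cut.

3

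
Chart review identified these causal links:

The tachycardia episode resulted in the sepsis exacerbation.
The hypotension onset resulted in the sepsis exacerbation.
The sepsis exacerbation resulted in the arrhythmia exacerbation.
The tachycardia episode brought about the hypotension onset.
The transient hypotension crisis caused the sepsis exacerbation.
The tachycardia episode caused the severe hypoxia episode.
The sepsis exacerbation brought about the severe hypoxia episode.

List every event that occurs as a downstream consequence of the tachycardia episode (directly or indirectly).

the arrhythmia exacerbation, the hypotension onset, the sepsis exacerbation, the severe hypoxia episode

Direct effects: the hypotension onset, the sepsis exacerbation, the severe hypoxia episode.
2 steps out: the arrhythmia exacerbation.
Not reachable from it: the transient hypotension crisis.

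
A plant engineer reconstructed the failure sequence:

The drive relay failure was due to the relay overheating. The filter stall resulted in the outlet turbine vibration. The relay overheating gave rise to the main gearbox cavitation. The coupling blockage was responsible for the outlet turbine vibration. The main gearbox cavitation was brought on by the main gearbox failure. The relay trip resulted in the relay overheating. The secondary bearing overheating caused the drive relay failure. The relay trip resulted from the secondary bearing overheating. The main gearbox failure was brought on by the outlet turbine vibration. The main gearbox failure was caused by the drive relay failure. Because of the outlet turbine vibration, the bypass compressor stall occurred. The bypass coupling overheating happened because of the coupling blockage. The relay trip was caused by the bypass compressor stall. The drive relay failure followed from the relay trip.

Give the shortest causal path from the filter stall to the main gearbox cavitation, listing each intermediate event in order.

the filter stall → the outlet turbine vibration → the main gearbox failure → the main gearbox cavitation

the filter stall → the outlet turbine vibration
the outlet turbine vibration → the main gearbox failure
the main gearbox failure → the main gearbox cavitation
Length: 3 steps.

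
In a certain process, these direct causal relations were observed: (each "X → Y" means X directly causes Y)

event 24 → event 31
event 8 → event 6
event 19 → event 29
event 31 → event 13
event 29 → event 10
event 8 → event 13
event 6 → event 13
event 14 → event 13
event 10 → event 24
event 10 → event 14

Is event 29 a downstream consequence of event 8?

Event 8 leads to event 6, event 13; event 29 is not among them.

No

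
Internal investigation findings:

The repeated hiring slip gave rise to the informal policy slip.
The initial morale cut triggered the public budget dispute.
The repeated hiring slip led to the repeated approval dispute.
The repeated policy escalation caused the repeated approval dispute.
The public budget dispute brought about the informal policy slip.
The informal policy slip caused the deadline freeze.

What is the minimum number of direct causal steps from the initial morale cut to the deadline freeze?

Shortest chain: the initial morale cut → the public budget dispute → the informal policy slip → the deadline freeze.

3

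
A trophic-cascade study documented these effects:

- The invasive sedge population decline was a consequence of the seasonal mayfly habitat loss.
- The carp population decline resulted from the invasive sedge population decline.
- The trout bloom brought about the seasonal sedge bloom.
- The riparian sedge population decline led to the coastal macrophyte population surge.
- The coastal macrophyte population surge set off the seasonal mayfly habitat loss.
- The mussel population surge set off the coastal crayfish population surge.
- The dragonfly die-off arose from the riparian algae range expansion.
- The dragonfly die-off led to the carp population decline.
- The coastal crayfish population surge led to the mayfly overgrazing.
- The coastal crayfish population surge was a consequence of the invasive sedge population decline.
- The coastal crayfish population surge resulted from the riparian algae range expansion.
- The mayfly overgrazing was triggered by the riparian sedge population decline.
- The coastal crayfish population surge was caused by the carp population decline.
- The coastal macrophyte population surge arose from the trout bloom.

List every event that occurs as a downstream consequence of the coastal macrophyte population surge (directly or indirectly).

the carp population decline, the coastal crayfish population surge, the invasive sedge population decline, the mayfly overgrazing, the seasonal mayfly habitat loss

Direct effects: the seasonal mayfly habitat loss.
2 steps out: the invasive sedge population decline.
3 steps out: the carp population decline, the coastal crayfish population surge.
4 steps out: the mayfly overgrazing.
Not reachable from it: the trout bloom, the seasonal sedge bloom, the riparian algae range expansion, the mussel population surge, the dragonfly die-off, the riparian sedge population decline.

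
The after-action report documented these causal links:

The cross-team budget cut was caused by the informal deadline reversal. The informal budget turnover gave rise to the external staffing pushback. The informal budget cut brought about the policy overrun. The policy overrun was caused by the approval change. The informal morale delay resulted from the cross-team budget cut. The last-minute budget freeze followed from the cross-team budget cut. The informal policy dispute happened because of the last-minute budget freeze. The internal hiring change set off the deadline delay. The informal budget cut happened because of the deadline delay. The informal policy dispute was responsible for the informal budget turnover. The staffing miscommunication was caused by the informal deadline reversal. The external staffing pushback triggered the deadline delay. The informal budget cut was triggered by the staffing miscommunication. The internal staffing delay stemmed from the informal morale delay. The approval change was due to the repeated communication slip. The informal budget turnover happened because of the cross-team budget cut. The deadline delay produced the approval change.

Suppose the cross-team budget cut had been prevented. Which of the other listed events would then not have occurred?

the external staffing pushback, the informal budget turnover, the informal morale delay, the informal policy dispute, the internal staffing delay, the last-minute budget freeze

Downstream of the cross-team budget cut: the last-minute budget freeze, the informal morale delay, the informal policy dispute, the informal budget turnover, the external staffing pushback, the deadline delay, the informal budget cut, the internal staffing delay, the approval change, the policy overrun.
Of those, still caused via another path: the deadline delay, the informal budget cut, the approval change, the policy overrun.
The remainder have no surviving cause.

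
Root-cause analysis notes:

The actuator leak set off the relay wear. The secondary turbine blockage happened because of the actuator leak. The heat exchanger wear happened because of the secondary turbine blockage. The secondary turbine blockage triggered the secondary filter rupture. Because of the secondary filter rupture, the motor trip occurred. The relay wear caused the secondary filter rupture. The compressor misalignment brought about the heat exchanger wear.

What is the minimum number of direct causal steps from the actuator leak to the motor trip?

3

Shortest chain: the actuator leak → the secondary turbine blockage → the secondary filter rupture → the motor trip.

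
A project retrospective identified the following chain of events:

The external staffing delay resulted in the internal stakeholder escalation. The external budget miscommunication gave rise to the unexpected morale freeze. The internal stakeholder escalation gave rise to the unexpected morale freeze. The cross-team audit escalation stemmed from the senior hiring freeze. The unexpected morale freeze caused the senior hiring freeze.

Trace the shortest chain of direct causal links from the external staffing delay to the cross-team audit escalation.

the external staffing delay → the internal stakeholder escalation
the internal stakeholder escalation → the unexpected morale freeze
the unexpected morale freeze → the senior hiring freeze
the senior hiring freeze → the cross-team audit escalation
Length: 4 steps.

the external staffing delay → the internal stakeholder escalation → the unexpected morale freeze → the senior hiring freeze → the cross-team audit escalation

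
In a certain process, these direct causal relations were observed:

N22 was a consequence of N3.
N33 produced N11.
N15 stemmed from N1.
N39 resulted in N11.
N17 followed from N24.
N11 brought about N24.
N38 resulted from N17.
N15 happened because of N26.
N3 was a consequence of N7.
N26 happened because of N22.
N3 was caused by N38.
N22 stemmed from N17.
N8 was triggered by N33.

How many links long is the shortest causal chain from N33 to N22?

Shortest chain: N33 → N11 → N24 → N17 → N22.

4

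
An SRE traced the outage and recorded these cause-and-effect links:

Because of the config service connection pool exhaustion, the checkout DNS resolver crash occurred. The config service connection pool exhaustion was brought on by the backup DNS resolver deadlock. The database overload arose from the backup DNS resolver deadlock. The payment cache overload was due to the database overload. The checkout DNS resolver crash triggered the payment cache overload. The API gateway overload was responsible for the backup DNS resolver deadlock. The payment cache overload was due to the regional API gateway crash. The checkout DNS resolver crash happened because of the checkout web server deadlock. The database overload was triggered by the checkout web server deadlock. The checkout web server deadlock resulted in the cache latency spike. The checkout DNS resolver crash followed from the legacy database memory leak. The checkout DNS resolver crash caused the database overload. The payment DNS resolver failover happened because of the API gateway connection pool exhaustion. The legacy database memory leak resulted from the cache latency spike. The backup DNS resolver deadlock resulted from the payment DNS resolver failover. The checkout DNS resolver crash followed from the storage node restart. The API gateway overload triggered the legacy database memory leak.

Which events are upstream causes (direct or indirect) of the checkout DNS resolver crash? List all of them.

Immediate causes of the checkout DNS resolver crash: the checkout web server deadlock, the storage node restart, the config service connection pool exhaustion, the legacy database memory leak.
Further upstream: the API gateway overload, the API gateway connection pool exhaustion, the payment DNS resolver failover, the cache latency spike, the backup DNS resolver deadlock.

the API gateway connection pool exhaustion, the API gateway overload, the backup DNS resolver deadlock, the cache latency spike, the checkout web server deadlock, the config service connection pool exhaustion, the legacy database memory leak, the payment DNS resolver failover, the storage node restart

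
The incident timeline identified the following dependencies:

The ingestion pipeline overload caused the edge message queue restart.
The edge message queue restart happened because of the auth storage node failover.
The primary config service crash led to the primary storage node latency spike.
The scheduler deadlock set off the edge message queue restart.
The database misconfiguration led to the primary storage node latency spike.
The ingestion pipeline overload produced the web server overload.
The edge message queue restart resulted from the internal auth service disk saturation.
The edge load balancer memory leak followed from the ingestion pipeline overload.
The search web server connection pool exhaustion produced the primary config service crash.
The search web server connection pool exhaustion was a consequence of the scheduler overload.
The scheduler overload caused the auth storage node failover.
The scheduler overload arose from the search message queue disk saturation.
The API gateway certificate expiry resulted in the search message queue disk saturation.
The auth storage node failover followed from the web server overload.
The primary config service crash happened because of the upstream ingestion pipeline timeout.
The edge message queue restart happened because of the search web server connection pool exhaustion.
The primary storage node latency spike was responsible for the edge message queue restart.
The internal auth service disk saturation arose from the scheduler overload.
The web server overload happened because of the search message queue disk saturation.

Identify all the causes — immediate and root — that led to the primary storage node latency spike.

the API gateway certificate expiry, the database misconfiguration, the primary config service crash, the scheduler overload, the search message queue disk saturation, the search web server connection pool exhaustion, the upstream ingestion pipeline timeout

Immediate causes of the primary storage node latency spike: the database misconfiguration, the primary config service crash.
Further upstream: the upstream ingestion pipeline timeout, the API gateway certificate expiry, the search message queue disk saturation, the scheduler overload, the search web server connection pool exhaustion.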